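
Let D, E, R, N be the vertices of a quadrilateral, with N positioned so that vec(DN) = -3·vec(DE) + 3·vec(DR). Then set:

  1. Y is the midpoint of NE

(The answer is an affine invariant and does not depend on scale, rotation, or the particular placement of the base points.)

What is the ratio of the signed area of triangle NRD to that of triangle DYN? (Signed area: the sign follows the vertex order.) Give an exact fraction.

Work in coordinates with D = (0, 0), E = (1, 0), R = (0, 1), N = (-3, 3).
1. Y is the midpoint of NE ⇒ Y = (-1, 3/2)
2·[NRD] = -3, 2·[DYN] = 3/2
[NRD]:[DYN] = -3:3/2 = -2

[NRD]:[DYN] = -2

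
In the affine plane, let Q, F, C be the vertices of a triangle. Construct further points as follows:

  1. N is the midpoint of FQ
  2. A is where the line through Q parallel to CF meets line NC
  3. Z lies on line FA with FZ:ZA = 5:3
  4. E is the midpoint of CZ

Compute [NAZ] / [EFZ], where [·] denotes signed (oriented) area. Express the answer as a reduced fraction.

Choose coordinates Q = (0, 0), F = (1, 0), C = (0, 1).
1. N is the midpoint of FQ ⇒ N = (1/2, 0)
2. A is where the line through Q parallel to CF meets line NC ⇒ A = (1, -1)
3. Z lies on line FA with FZ:ZA = 5:3 ⇒ Z = (1, -5/8)
4. E is the midpoint of CZ ⇒ E = (1/2, 3/16)
2·[NAZ] = 3/16, 2·[EFZ] = -5/16
[NAZ]:[EFZ] = 3/16:-5/16 = -3/5

[NAZ]:[EFZ] = -3/5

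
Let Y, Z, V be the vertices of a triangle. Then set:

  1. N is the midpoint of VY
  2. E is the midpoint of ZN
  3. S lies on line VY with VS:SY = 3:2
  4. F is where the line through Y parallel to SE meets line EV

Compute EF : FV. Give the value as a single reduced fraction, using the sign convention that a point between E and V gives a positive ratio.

EF:FV = -2/5

Choose coordinates Y = (0, 0), Z = (1, 0), V = (0, 1).
1. N is the midpoint of VY ⇒ N = (0, 1/2)
2. E is the midpoint of ZN ⇒ E = (1/2, 1/4)
3. S lies on line VY with VS:SY = 3:2 ⇒ S = (0, 2/5)
4. F is where the line through Y parallel to SE meets line EV ⇒ F = (5/6, -1/4)
F = E + t·(V−E) with t = -2/3, so EF:FV = t:(1−t) = -2/3:5/3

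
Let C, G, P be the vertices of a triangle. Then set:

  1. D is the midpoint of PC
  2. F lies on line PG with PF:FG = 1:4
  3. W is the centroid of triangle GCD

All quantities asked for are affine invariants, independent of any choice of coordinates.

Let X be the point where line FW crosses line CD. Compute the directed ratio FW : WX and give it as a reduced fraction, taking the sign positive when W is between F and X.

FW:WX = -2/5

Set C = (0, 0), G = (1, 0), P = (0, 1); any affine frame gives the same invariant.
1. D is the midpoint of PC ⇒ D = (0, 1/2)
2. F lies on line PG with PF:FG = 1:4 ⇒ F = (1/5, 4/5)
3. W is the centroid of triangle GCD ⇒ W = (1/3, 1/6)
line FW meets CD at X = (0, 7/4)
W = F + t·(X−F) with t = -2/3, so FW:WX = -2/3:5/3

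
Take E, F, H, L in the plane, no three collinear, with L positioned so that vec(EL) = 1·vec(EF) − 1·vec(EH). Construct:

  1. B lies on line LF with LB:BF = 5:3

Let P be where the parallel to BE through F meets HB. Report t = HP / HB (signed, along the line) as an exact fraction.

Set E = (0, 0), F = (1, 0), H = (0, 1), L = (1, -1); any affine frame gives the same invariant.
1. B lies on line LF with LB:BF = 5:3 ⇒ B = (1, -3/8)
through F parallel to BE: direction (-1, 3/8); meets HB at P = (5/8, 9/64)
P = H + t·(B−H) with t = 5/8

t = 5/8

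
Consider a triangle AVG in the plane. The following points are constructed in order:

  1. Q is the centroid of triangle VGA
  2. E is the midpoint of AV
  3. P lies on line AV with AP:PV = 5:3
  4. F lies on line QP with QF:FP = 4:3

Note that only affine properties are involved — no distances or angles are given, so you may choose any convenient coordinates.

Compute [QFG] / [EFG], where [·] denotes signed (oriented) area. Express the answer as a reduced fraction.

Choose coordinates A = (0, 0), V = (1, 0), G = (0, 1).
1. Q is the centroid of triangle VGA ⇒ Q = (1/3, 1/3)
2. E is the midpoint of AV ⇒ E = (1/2, 0)
3. P lies on line AV with AP:PV = 5:3 ⇒ P = (5/8, 0)
4. F lies on line QP with QF:FP = 4:3 ⇒ F = (1/2, 1/7)
2·[QFG] = 1/21, 2·[EFG] = 1/14
[QFG]:[EFG] = 1/21:1/14 = 2/3

[QFG]:[EFG] = 2/3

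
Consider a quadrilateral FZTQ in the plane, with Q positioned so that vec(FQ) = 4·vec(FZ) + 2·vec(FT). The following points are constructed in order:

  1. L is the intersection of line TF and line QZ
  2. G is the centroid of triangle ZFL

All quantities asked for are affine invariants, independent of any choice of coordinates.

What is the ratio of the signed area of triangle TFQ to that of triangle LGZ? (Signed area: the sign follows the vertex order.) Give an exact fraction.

[TFQ]:[LGZ] = -18

Set F = (0, 0), Z = (1, 0), T = (0, 1), Q = (4, 2); any affine frame gives the same invariant.
1. L is the intersection of line TF and line QZ ⇒ L = (0, -2/3)
2. G is the centroid of triangle ZFL ⇒ G = (1/3, -2/9)
2·[TFQ] = 4, 2·[LGZ] = -2/9
[TFQ]:[LGZ] = 4:-2/9 = -18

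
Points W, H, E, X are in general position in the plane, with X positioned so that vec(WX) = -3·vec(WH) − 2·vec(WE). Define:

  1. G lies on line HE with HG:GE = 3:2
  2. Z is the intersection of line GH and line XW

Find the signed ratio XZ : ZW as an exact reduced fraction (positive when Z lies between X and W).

Set W = (0, 0), H = (1, 0), E = (0, 1), X = (-3, -2); any affine frame gives the same invariant.
1. G lies on line HE with HG:GE = 3:2 ⇒ G = (2/5, 3/5)
2. Z is the intersection of line GH and line XW ⇒ Z = (3/5, 2/5)
Z = X + t·(W−X) with t = 6/5, so XZ:ZW = t:(1−t) = 6/5:-1/5

XZ:ZW = -6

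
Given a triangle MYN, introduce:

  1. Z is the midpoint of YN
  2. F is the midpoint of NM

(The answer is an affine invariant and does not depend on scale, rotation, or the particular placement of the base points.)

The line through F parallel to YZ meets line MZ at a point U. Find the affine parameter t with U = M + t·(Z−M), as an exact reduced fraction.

Work in coordinates with M = (0, 0), Y = (1, 0), N = (0, 1).
1. Z is the midpoint of YN ⇒ Z = (1/2, 1/2)
2. F is the midpoint of NM ⇒ F = (0, 1/2)
through F parallel to YZ: direction (-1/2, 1/2); meets MZ at U = (1/4, 1/4)
U = M + t·(Z−M) with t = 1/2

t = 1/2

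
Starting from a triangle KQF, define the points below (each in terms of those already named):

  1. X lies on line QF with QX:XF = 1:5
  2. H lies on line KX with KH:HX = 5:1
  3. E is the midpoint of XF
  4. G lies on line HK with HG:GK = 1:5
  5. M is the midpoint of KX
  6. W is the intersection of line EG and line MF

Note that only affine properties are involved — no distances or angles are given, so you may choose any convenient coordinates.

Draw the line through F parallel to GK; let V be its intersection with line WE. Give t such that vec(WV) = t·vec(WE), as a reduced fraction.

Assign K = (0, 0), Q = (1, 0), F = (0, 1) — the answer is frame-independent, so this choice is without loss of generality.
1. X lies on line QF with QX:XF = 1:5 ⇒ X = (5/6, 1/6)
2. H lies on line KX with KH:HX = 5:1 ⇒ H = (25/36, 5/36)
3. E is the midpoint of XF ⇒ E = (5/12, 7/12)
4. G lies on line HK with HG:GK = 1:5 ⇒ G = (125/216, 25/216)
5. M is the midpoint of KX ⇒ M = (5/12, 1/12)
6. W is the intersection of line EG and line MF ⇒ W = (55/48, -73/48)
through F parallel to GK: direction (-125/216, -25/216); meets WE at V = (55/216, 227/216)
V = W + t·(E−W) with t = 11/9

t = 11/9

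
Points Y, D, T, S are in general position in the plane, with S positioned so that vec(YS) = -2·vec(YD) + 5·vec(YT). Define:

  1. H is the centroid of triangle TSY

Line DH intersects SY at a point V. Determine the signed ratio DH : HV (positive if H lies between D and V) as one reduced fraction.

Work in coordinates with Y = (0, 0), D = (1, 0), T = (0, 1), S = (-2, 5).
1. H is the centroid of triangle TSY ⇒ H = (-2/3, 2)
line DH meets SY at V = (-12/13, 30/13)
H = D + t·(V−D) with t = 13/15, so DH:HV = 13/15:2/15

DH:HV = 13/2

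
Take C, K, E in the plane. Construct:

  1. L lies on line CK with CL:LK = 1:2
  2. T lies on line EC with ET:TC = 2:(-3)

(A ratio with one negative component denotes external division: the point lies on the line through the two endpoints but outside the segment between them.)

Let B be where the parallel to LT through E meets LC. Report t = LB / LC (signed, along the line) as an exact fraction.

Assign C = (0, 0), K = (1, 0), E = (0, 1) — the answer is frame-independent, so this choice is without loss of generality.
1. L lies on line CK with CL:LK = 1:2 ⇒ L = (1/3, 0)
2. T lies on line EC with ET:TC = 2:(-3) ⇒ T = (0, 3)
through E parallel to LT: direction (-1/3, 3); meets LC at B = (1/9, 0)
B = L + t·(C−L) with t = 2/3

t = 2/3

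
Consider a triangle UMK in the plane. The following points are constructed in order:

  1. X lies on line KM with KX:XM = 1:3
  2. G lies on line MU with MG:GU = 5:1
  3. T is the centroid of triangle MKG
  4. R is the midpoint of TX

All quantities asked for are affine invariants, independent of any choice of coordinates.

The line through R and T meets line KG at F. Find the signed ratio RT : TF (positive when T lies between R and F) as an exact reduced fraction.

RT:TF = -1/8

Work in coordinates with U = (0, 0), M = (1, 0), K = (0, 1).
1. X lies on line KM with KX:XM = 1:3 ⇒ X = (1/4, 3/4)
2. G lies on line MU with MG:GU = 5:1 ⇒ G = (1/6, 0)
3. T is the centroid of triangle MKG ⇒ T = (7/18, 1/3)
4. R is the midpoint of TX ⇒ R = (23/72, 13/24)
line RT meets KG at F = (-1/6, 2)
T = R + t·(F−R) with t = -1/7, so RT:TF = -1/7:8/7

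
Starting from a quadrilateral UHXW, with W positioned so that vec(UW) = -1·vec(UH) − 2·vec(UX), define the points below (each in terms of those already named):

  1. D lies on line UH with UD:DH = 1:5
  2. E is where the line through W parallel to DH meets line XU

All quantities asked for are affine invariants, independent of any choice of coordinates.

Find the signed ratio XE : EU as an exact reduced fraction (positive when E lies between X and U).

Choose coordinates U = (0, 0), H = (1, 0), X = (0, 1), W = (-1, -2).
1. D lies on line UH with UD:DH = 1:5 ⇒ D = (1/6, 0)
2. E is where the line through W parallel to DH meets line XU ⇒ E = (0, -2)
E = X + t·(U−X) with t = 3, so XE:EU = t:(1−t) = 3:-2

XE:EU = -3/2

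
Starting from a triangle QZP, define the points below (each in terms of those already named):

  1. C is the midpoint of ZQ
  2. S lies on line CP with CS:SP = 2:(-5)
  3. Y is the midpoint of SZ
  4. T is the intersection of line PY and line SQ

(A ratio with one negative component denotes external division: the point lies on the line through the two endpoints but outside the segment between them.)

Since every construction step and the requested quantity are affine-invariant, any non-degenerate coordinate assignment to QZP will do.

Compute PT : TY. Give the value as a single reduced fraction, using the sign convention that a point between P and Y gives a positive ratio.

PT:TY = -5/2

Choose coordinates Q = (0, 0), Z = (1, 0), P = (0, 1).
1. C is the midpoint of ZQ ⇒ C = (1/2, 0)
2. S lies on line CP with CS:SP = 2:(-5) ⇒ S = (5/6, -2/3)
3. Y is the midpoint of SZ ⇒ Y = (11/12, -1/3)
4. T is the intersection of line PY and line SQ ⇒ T = (55/36, -11/9)
T = P + t·(Y−P) with t = 5/3, so PT:TY = t:(1−t) = 5/3:-2/3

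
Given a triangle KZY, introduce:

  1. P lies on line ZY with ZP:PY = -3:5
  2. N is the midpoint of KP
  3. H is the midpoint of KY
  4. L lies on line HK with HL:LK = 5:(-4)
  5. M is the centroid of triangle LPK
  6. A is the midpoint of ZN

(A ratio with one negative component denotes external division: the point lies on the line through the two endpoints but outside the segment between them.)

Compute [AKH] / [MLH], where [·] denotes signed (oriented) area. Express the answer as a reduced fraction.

Work in coordinates with K = (0, 0), Z = (1, 0), Y = (0, 1).
1. P lies on line ZY with ZP:PY = -3:5 ⇒ P = (5/2, -3/2)
2. N is the midpoint of KP ⇒ N = (5/4, -3/4)
3. H is the midpoint of KY ⇒ H = (0, 1/2)
4. L lies on line HK with HL:LK = 5:(-4) ⇒ L = (0, -2)
5. M is the centroid of triangle LPK ⇒ M = (5/6, -7/6)
6. A is the midpoint of ZN ⇒ A = (9/8, -3/8)
2·[AKH] = -9/16, 2·[MLH] = -25/12
[AKH]:[MLH] = -9/16:-25/12 = 27/100

[AKH]:[MLH] = 27/100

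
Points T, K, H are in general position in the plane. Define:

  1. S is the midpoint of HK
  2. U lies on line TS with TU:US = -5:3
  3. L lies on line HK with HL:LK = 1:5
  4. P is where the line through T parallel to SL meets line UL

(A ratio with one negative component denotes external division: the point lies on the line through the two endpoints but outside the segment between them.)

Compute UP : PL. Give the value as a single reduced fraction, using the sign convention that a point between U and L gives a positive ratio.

Choose coordinates T = (0, 0), K = (1, 0), H = (0, 1).
1. S is the midpoint of HK ⇒ S = (1/2, 1/2)
2. U lies on line TS with TU:US = -5:3 ⇒ U = (5/4, 5/4)
3. L lies on line HK with HL:LK = 1:5 ⇒ L = (1/6, 5/6)
4. P is where the line through T parallel to SL meets line UL ⇒ P = (-5/9, 5/9)
P = U + t·(L−U) with t = 5/3, so UP:PL = t:(1−t) = 5/3:-2/3

UP:PL = -5/2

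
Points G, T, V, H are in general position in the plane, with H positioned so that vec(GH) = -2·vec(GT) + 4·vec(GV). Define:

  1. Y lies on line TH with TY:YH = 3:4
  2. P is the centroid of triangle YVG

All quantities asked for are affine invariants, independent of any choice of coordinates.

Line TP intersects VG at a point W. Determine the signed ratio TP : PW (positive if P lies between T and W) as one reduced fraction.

TP:PW = -23/2

Set G = (0, 0), T = (1, 0), V = (0, 1), H = (-2, 4); any affine frame gives the same invariant.
1. Y lies on line TH with TY:YH = 3:4 ⇒ Y = (-2/7, 12/7)
2. P is the centroid of triangle YVG ⇒ P = (-2/21, 19/21)
line TP meets VG at W = (0, 19/23)
P = T + t·(W−T) with t = 23/21, so TP:PW = 23/21:-2/21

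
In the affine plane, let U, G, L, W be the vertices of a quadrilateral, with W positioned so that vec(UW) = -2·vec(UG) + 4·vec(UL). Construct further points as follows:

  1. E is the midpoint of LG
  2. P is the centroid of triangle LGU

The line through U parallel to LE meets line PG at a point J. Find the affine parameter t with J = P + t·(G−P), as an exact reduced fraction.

Set U = (0, 0), G = (1, 0), L = (0, 1), W = (-2, 4); any affine frame gives the same invariant.
1. E is the midpoint of LG ⇒ E = (1/2, 1/2)
2. P is the centroid of triangle LGU ⇒ P = (1/3, 1/3)
through U parallel to LE: direction (1/2, -1/2); meets PG at J = (-1, 1)
J = P + t·(G−P) with t = -2

t = -2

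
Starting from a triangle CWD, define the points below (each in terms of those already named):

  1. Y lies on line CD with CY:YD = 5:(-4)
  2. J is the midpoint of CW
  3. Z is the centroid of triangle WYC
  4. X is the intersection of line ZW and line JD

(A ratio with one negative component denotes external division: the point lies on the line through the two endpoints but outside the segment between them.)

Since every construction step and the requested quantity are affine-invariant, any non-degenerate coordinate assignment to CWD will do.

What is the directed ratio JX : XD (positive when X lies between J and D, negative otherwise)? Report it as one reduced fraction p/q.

Assign C = (0, 0), W = (1, 0), D = (0, 1) — the answer is frame-independent, so this choice is without loss of generality.
1. Y lies on line CD with CY:YD = 5:(-4) ⇒ Y = (0, 5)
2. J is the midpoint of CW ⇒ J = (1/2, 0)
3. Z is the centroid of triangle WYC ⇒ Z = (1/3, 5/3)
4. X is the intersection of line ZW and line JD ⇒ X = (3, -5)
X = J + t·(D−J) with t = -5, so JX:XD = t:(1−t) = -5:6

JX:XD = -5/6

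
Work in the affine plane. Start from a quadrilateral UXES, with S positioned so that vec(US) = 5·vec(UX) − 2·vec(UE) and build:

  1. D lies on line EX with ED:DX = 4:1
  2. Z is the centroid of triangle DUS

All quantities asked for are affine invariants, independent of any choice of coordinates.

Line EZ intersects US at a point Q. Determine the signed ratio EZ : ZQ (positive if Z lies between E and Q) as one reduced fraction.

Assign U = (0, 0), X = (1, 0), E = (0, 1), S = (5, -2) — the answer is frame-independent, so this choice is without loss of generality.
1. D lies on line EX with ED:DX = 4:1 ⇒ D = (4/5, 1/5)
2. Z is the centroid of triangle DUS ⇒ Z = (29/15, -3/5)
line EZ meets US at Q = (145/62, -29/31)
Z = E + t·(Q−E) with t = 62/75, so EZ:ZQ = 62/75:13/75

EZ:ZQ = 62/13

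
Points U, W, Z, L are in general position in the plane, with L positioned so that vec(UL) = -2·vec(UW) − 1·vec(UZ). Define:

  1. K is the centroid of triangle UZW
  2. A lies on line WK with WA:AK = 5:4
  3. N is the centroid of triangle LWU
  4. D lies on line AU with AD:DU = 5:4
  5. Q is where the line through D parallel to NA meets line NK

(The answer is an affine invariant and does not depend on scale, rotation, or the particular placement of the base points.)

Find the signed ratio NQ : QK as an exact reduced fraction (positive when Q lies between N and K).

NQ:QK = 5/13

Choose coordinates U = (0, 0), W = (1, 0), Z = (0, 1), L = (-2, -1).
1. K is the centroid of triangle UZW ⇒ K = (1/3, 1/3)
2. A lies on line WK with WA:AK = 5:4 ⇒ A = (17/27, 5/27)
3. N is the centroid of triangle LWU ⇒ N = (-1/3, -1/3)
4. D lies on line AU with AD:DU = 5:4 ⇒ D = (68/243, 20/243)
5. Q is where the line through D parallel to NA meets line NK ⇒ Q = (-4/27, -4/27)
Q = N + t·(K−N) with t = 5/18, so NQ:QK = t:(1−t) = 5/18:13/18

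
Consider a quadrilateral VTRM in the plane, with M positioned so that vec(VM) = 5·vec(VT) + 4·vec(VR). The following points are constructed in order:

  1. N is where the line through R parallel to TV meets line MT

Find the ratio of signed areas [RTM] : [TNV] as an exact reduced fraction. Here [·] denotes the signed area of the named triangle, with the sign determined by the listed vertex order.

[RTM]:[TNV] = 8

Choose coordinates V = (0, 0), T = (1, 0), R = (0, 1), M = (5, 4).
1. N is where the line through R parallel to TV meets line MT ⇒ N = (2, 1)
2·[RTM] = 8, 2·[TNV] = 1
[RTM]:[TNV] = 8:1 = 8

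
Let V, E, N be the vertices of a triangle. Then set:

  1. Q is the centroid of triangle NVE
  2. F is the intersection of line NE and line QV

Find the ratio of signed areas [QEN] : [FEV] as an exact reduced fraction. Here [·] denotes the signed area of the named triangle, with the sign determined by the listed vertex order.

[QEN]:[FEV] = -2/3

Assign V = (0, 0), E = (1, 0), N = (0, 1) — the answer is frame-independent, so this choice is without loss of generality.
1. Q is the centroid of triangle NVE ⇒ Q = (1/3, 1/3)
2. F is the intersection of line NE and line QV ⇒ F = (1/2, 1/2)
2·[QEN] = 1/3, 2·[FEV] = -1/2
[QEN]:[FEV] = 1/3:-1/2 = -2/3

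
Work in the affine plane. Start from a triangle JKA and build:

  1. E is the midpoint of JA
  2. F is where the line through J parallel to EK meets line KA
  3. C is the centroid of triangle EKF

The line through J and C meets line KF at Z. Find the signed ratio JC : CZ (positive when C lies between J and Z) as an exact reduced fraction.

JC:CZ = 5

Work in coordinates with J = (0, 0), K = (1, 0), A = (0, 1).
1. E is the midpoint of JA ⇒ E = (0, 1/2)
2. F is where the line through J parallel to EK meets line KA ⇒ F = (2, -1)
3. C is the centroid of triangle EKF ⇒ C = (1, -1/6)
line JC meets KF at Z = (6/5, -1/5)
C = J + t·(Z−J) with t = 5/6, so JC:CZ = 5/6:1/6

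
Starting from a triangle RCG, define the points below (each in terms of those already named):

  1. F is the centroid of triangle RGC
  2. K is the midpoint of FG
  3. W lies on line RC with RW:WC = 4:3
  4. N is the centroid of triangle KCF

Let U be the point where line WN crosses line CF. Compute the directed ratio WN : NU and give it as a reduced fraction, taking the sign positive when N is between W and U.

Set R = (0, 0), C = (1, 0), G = (0, 1); any affine frame gives the same invariant.
1. F is the centroid of triangle RGC ⇒ F = (1/3, 1/3)
2. K is the midpoint of FG ⇒ K = (1/6, 2/3)
3. W lies on line RC with RW:WC = 4:3 ⇒ W = (4/7, 0)
4. N is the centroid of triangle KCF ⇒ N = (1/2, 1/3)
line WN meets CF at U = (13/25, 6/25)
N = W + t·(U−W) with t = 25/18, so WN:NU = 25/18:-7/18

WN:NU = -25/7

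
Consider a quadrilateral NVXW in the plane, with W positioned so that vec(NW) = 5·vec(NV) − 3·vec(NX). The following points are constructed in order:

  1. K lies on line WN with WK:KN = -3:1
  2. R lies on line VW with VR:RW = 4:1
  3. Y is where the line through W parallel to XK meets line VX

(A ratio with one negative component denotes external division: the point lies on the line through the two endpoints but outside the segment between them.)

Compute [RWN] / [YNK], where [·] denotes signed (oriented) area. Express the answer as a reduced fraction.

[RWN]:[YNK] = -12/25

Work in coordinates with N = (0, 0), V = (1, 0), X = (0, 1), W = (5, -3).
1. K lies on line WN with WK:KN = -3:1 ⇒ K = (-5/2, 3/2)
2. R lies on line VW with VR:RW = 4:1 ⇒ R = (21/5, -12/5)
3. Y is where the line through W parallel to XK meets line VX ⇒ Y = (15/4, -11/4)
2·[RWN] = -3/5, 2·[YNK] = 5/4
[RWN]:[YNK] = -3/5:5/4 = -12/25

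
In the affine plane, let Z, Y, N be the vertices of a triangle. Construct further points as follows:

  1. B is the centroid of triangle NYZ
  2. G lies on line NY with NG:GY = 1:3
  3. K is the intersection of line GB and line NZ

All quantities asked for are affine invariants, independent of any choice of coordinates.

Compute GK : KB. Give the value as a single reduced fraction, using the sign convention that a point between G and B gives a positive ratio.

Work in coordinates with Z = (0, 0), Y = (1, 0), N = (0, 1).
1. B is the centroid of triangle NYZ ⇒ B = (1/3, 1/3)
2. G lies on line NY with NG:GY = 1:3 ⇒ G = (1/4, 3/4)
3. K is the intersection of line GB and line NZ ⇒ K = (0, 2)
K = G + t·(B−G) with t = -3, so GK:KB = t:(1−t) = -3:4

GK:KB = -3/4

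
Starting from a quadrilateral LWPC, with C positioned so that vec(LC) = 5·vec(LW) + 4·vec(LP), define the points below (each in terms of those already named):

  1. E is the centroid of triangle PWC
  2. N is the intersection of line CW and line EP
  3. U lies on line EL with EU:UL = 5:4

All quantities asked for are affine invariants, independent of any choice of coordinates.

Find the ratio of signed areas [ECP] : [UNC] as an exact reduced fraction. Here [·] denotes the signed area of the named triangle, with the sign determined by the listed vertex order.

Work in coordinates with L = (0, 0), W = (1, 0), P = (0, 1), C = (5, 4).
1. E is the centroid of triangle PWC ⇒ E = (2, 5/3)
2. N is the intersection of line CW and line EP ⇒ N = (3, 2)
3. U lies on line EL with EU:UL = 5:4 ⇒ U = (8/9, 20/27)
2·[ECP] = 8/3, 2·[UNC] = 46/27
[ECP]:[UNC] = 8/3:46/27 = 36/23

[ECP]:[UNC] = 36/23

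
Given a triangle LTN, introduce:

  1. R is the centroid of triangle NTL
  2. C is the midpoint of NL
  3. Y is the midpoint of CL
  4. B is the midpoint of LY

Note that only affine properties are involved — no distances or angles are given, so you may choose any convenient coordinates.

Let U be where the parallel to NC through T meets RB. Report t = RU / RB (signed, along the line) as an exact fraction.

Set L = (0, 0), T = (1, 0), N = (0, 1); any affine frame gives the same invariant.
1. R is the centroid of triangle NTL ⇒ R = (1/3, 1/3)
2. C is the midpoint of NL ⇒ C = (0, 1/2)
3. Y is the midpoint of CL ⇒ Y = (0, 1/4)
4. B is the midpoint of LY ⇒ B = (0, 1/8)
through T parallel to NC: direction (0, -1/2); meets RB at U = (1, 3/4)
U = R + t·(B−R) with t = -2

t = -2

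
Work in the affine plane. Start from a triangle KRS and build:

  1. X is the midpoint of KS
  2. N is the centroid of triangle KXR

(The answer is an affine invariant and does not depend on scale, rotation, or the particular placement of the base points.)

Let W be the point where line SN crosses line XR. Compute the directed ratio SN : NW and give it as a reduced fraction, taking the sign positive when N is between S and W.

Work in coordinates with K = (0, 0), R = (1, 0), S = (0, 1).
1. X is the midpoint of KS ⇒ X = (0, 1/2)
2. N is the centroid of triangle KXR ⇒ N = (1/3, 1/6)
line SN meets XR at W = (1/4, 3/8)
N = S + t·(W−S) with t = 4/3, so SN:NW = 4/3:-1/3

SN:NW = -4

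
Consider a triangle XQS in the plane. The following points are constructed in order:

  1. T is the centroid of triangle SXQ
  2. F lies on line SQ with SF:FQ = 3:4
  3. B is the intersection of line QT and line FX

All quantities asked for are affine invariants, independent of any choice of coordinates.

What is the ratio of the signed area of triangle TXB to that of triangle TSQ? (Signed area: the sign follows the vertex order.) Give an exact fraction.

Set X = (0, 0), Q = (1, 0), S = (0, 1); any affine frame gives the same invariant.
1. T is the centroid of triangle SXQ ⇒ T = (1/3, 1/3)
2. F lies on line SQ with SF:FQ = 3:4 ⇒ F = (3/7, 4/7)
3. B is the intersection of line QT and line FX ⇒ B = (3/11, 4/11)
2·[TXB] = -1/33, 2·[TSQ] = -1/3
[TXB]:[TSQ] = -1/33:-1/3 = 1/11

[TXB]:[TSQ] = 1/11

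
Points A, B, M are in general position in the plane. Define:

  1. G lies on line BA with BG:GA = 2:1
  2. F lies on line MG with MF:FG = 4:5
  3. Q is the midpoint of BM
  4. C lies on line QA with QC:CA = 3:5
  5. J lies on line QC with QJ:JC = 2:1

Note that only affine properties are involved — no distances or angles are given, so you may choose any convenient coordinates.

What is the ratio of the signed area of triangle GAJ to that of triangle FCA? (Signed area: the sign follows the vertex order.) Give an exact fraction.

Set A = (0, 0), B = (1, 0), M = (0, 1); any affine frame gives the same invariant.
1. G lies on line BA with BG:GA = 2:1 ⇒ G = (1/3, 0)
2. F lies on line MG with MF:FG = 4:5 ⇒ F = (4/27, 5/9)
3. Q is the midpoint of BM ⇒ Q = (1/2, 1/2)
4. C lies on line QA with QC:CA = 3:5 ⇒ C = (5/16, 5/16)
5. J lies on line QC with QJ:JC = 2:1 ⇒ J = (3/8, 3/8)
2·[GAJ] = -1/8, 2·[FCA] = -55/432
[GAJ]:[FCA] = -1/8:-55/432 = 54/55

[GAJ]:[FCA] = 54/55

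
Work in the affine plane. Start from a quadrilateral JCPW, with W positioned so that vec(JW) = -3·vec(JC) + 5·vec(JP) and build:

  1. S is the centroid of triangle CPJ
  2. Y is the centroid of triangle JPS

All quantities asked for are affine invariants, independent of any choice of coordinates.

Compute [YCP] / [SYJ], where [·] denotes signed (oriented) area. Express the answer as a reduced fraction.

[YCP]:[SYJ] = 4

Set J = (0, 0), C = (1, 0), P = (0, 1), W = (-3, 5); any affine frame gives the same invariant.
1. S is the centroid of triangle CPJ ⇒ S = (1/3, 1/3)
2. Y is the centroid of triangle JPS ⇒ Y = (1/9, 4/9)
2·[YCP] = 4/9, 2·[SYJ] = 1/9
[YCP]:[SYJ] = 4/9:1/9 = 4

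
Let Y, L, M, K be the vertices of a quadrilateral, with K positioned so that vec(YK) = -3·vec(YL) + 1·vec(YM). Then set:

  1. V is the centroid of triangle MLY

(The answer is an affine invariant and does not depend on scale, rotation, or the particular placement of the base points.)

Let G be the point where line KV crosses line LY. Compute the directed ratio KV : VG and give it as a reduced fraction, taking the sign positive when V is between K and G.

Set Y = (0, 0), L = (1, 0), M = (0, 1), K = (-3, 1); any affine frame gives the same invariant.
1. V is the centroid of triangle MLY ⇒ V = (1/3, 1/3)
line KV meets LY at G = (2, 0)
V = K + t·(G−K) with t = 2/3, so KV:VG = 2/3:1/3

KV:VG = 2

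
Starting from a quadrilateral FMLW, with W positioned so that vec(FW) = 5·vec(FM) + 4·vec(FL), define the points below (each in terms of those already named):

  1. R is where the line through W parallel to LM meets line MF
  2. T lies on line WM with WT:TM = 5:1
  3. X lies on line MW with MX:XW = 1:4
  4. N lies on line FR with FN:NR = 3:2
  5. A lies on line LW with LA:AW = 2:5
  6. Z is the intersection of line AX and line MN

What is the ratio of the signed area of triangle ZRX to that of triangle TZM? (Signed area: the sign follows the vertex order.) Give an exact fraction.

Set F = (0, 0), M = (1, 0), L = (0, 1), W = (5, 4); any affine frame gives the same invariant.
1. R is where the line through W parallel to LM meets line MF ⇒ R = (9, 0)
2. T lies on line WM with WT:TM = 5:1 ⇒ T = (5/3, 2/3)
3. X lies on line MW with MX:XW = 1:4 ⇒ X = (9/5, 4/5)
4. N lies on line FR with FN:NR = 3:2 ⇒ N = (27/5, 0)
5. A lies on line LW with LA:AW = 2:5 ⇒ A = (10/7, 13/7)
6. Z is the intersection of line AX and line MN ⇒ Z = (77/37, 0)
2·[ZRX] = 1024/185, 2·[TZM] = -80/111
[ZRX]:[TZM] = 1024/185:-80/111 = -192/25

[ZRX]:[TZM] = -192/25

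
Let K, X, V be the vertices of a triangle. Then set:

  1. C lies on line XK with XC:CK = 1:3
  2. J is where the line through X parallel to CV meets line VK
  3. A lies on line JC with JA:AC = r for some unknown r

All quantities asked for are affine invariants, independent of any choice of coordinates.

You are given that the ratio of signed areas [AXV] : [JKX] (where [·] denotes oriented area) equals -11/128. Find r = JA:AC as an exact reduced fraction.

r = 3/5

Choose coordinates K = (0, 0), X = (1, 0), V = (0, 1).
1. C lies on line XK with XC:CK = 1:3 ⇒ C = (3/4, 0)
2. J is where the line through X parallel to CV meets line VK ⇒ J = (0, 4/3)
3. With JA:AC = r, write λ = r/(r+1) so A = J + λ·(C−J); A is affine-linear in λ
Every point depending on A is an affine combination of A and λ-independent points, so each such coordinate is linear in λ; the λ² term in each signed area is a multiple of (C−J)×(C−J) = 0, so 2·[AXV] and 2·[JKX] are each linear in λ. Evaluating at λ=0 and λ=1:
  2·[AXV] = 7/12·λ − 1/3,   2·[JKX] = 4/3
So [AXV]:[JKX] = (7/12·λ − 1/3) / (4/3). Setting this equal to -11/128:
  7/12·λ − 1/3 = -11/128·(4/3)  ⇒  λ = 3/8
Then r = λ/(1−λ) = (3/8)/(5/8) = 3/5. Check: with r = 3/5, A = (9/32, 5/6) and [AXV]:[JKX] = -11/128 as required.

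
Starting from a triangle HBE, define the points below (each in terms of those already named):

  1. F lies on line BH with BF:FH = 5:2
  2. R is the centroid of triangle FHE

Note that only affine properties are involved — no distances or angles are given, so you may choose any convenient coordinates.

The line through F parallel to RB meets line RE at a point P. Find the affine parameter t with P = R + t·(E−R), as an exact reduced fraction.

t = -5/12

Work in coordinates with H = (0, 0), B = (1, 0), E = (0, 1).
1. F lies on line BH with BF:FH = 5:2 ⇒ F = (2/7, 0)
2. R is the centroid of triangle FHE ⇒ R = (2/21, 1/3)
through F parallel to RB: direction (19/21, -1/3); meets RE at P = (17/126, 1/18)
P = R + t·(E−R) with t = -5/12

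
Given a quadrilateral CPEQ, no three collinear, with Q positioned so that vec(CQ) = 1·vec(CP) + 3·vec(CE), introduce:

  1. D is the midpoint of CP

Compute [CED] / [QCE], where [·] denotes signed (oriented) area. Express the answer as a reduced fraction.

Assign C = (0, 0), P = (1, 0), E = (0, 1), Q = (1, 3) — the answer is frame-independent, so this choice is without loss of generality.
1. D is the midpoint of CP ⇒ D = (1/2, 0)
2·[CED] = -1/2, 2·[QCE] = -1
[CED]:[QCE] = -1/2:-1 = 1/2

[CED]:[QCE] = 1/2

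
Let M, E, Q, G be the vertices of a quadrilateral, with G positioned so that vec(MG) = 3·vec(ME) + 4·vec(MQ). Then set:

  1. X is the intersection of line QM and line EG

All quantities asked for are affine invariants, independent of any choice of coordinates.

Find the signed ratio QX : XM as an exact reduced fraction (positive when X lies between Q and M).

QX:XM = -3/2

Assign M = (0, 0), E = (1, 0), Q = (0, 1), G = (3, 4) — the answer is frame-independent, so this choice is without loss of generality.
1. X is the intersection of line QM and line EG ⇒ X = (0, -2)
X = Q + t·(M−Q) with t = 3, so QX:XM = t:(1−t) = 3:-2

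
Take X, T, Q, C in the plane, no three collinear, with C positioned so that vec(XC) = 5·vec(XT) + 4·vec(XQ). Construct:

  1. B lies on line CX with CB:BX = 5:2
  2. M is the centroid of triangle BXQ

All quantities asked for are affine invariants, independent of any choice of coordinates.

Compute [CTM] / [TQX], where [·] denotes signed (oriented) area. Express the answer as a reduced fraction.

[CTM]:[TQX] = -104/21

Work in coordinates with X = (0, 0), T = (1, 0), Q = (0, 1), C = (5, 4).
1. B lies on line CX with CB:BX = 5:2 ⇒ B = (10/7, 8/7)
2. M is the centroid of triangle BXQ ⇒ M = (10/21, 5/7)
2·[CTM] = -104/21, 2·[TQX] = 1
[CTM]:[TQX] = -104/21:1 = -104/21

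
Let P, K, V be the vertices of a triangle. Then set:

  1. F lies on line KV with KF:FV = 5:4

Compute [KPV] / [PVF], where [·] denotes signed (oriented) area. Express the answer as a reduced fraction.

[KPV]:[PVF] = 9/4

Choose coordinates P = (0, 0), K = (1, 0), V = (0, 1).
1. F lies on line KV with KF:FV = 5:4 ⇒ F = (4/9, 5/9)
2·[KPV] = -1, 2·[PVF] = -4/9
[KPV]:[PVF] = -1:-4/9 = 9/4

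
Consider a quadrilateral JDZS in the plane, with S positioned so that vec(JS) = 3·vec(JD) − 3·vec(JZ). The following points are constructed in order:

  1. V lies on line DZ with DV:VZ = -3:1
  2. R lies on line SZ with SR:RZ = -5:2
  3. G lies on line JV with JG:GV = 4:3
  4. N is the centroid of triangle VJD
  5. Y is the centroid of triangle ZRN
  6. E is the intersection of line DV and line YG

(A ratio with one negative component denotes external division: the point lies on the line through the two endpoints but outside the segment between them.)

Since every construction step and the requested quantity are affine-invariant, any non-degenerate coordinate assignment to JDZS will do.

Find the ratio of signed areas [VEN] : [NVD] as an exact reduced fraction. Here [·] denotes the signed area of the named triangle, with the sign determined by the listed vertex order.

Work in coordinates with J = (0, 0), D = (1, 0), Z = (0, 1), S = (3, -3).
1. V lies on line DZ with DV:VZ = -3:1 ⇒ V = (-1/2, 3/2)
2. R lies on line SZ with SR:RZ = -5:2 ⇒ R = (-2, 11/3)
3. G lies on line JV with JG:GV = 4:3 ⇒ G = (-2/7, 6/7)
4. N is the centroid of triangle VJD ⇒ N = (1/6, 1/2)
5. Y is the centroid of triangle ZRN ⇒ Y = (-11/18, 31/18)
6. E is the intersection of line DV and line YG ⇒ E = (-37/68, 105/68)
2·[VEN] = 1/68, 2·[NVD] = -1/2
[VEN]:[NVD] = 1/68:-1/2 = -1/34

[VEN]:[NVD] = -1/34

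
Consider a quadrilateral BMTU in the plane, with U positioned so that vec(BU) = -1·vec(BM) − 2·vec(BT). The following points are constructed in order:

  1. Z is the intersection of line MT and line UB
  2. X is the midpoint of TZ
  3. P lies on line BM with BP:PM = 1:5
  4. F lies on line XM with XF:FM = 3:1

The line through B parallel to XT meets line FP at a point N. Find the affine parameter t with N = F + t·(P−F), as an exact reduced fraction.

t = 6/5

Work in coordinates with B = (0, 0), M = (1, 0), T = (0, 1), U = (-1, -2).
1. Z is the intersection of line MT and line UB ⇒ Z = (1/3, 2/3)
2. X is the midpoint of TZ ⇒ X = (1/6, 5/6)
3. P lies on line BM with BP:PM = 1:5 ⇒ P = (1/6, 0)
4. F lies on line XM with XF:FM = 3:1 ⇒ F = (19/24, 5/24)
through B parallel to XT: direction (-1/6, 1/6); meets FP at N = (1/24, -1/24)
N = F + t·(P−F) with t = 6/5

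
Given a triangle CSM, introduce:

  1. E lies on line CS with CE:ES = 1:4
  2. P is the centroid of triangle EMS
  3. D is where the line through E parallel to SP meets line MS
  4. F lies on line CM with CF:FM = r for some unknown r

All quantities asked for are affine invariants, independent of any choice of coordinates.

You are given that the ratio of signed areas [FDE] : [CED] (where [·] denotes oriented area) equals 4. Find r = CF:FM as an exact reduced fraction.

Choose coordinates C = (0, 0), S = (1, 0), M = (0, 1).
1. E lies on line CS with CE:ES = 1:4 ⇒ E = (1/5, 0)
2. P is the centroid of triangle EMS ⇒ P = (2/5, 1/3)
3. D is where the line through E parallel to SP meets line MS ⇒ D = (2, -1)
4. With CF:FM = r, write λ = r/(r+1) so F = C + λ·(M−C); F is affine-linear in λ
Every point depending on F is an affine combination of F and λ-independent points, so each such coordinate is linear in λ; the λ² term in each signed area is a multiple of (M−C)×(M−C) = 0, so 2·[FDE] and 2·[CED] are each linear in λ. Evaluating at λ=0 and λ=1:
  2·[FDE] = -9/5·λ + 1/5,   2·[CED] = -1/5
So [FDE]:[CED] = (-9/5·λ + 1/5) / (-1/5). Setting this equal to 4:
  -9/5·λ + 1/5 = 4·(-1/5)  ⇒  λ = 5/9
Then r = λ/(1−λ) = (5/9)/(4/9) = 5/4. Check: with r = 5/4, F = (0, 5/9) and [FDE]:[CED] = 4 as required.

r = 5/4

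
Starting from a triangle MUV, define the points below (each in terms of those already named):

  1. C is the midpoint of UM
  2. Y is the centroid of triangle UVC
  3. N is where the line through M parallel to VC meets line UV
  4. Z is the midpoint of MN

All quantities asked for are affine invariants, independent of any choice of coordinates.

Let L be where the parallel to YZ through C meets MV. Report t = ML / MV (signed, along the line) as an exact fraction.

t = 1/3

Choose coordinates M = (0, 0), U = (1, 0), V = (0, 1).
1. C is the midpoint of UM ⇒ C = (1/2, 0)
2. Y is the centroid of triangle UVC ⇒ Y = (1/2, 1/3)
3. N is where the line through M parallel to VC meets line UV ⇒ N = (-1, 2)
4. Z is the midpoint of MN ⇒ Z = (-1/2, 1)
through C parallel to YZ: direction (-1, 2/3); meets MV at L = (0, 1/3)
L = M + t·(V−M) with t = 1/3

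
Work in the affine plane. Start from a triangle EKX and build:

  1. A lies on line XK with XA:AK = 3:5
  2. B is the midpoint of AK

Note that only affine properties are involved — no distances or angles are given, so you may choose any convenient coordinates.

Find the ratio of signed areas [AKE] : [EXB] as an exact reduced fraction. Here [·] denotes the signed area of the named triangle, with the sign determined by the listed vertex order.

Assign E = (0, 0), K = (1, 0), X = (0, 1) — the answer is frame-independent, so this choice is without loss of generality.
1. A lies on line XK with XA:AK = 3:5 ⇒ A = (3/8, 5/8)
2. B is the midpoint of AK ⇒ B = (11/16, 5/16)
2·[AKE] = -5/8, 2·[EXB] = -11/16
[AKE]:[EXB] = -5/8:-11/16 = 10/11

[AKE]:[EXB] = 10/11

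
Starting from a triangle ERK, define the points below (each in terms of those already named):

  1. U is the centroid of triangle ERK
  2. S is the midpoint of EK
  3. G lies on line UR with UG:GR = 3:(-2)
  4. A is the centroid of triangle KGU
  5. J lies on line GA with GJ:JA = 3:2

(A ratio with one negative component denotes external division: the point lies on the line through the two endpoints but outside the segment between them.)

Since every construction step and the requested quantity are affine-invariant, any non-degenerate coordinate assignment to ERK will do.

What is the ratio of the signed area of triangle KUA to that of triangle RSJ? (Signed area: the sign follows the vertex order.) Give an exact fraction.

[KUA]:[RSJ] = -10/3

Choose coordinates E = (0, 0), R = (1, 0), K = (0, 1).
1. U is the centroid of triangle ERK ⇒ U = (1/3, 1/3)
2. S is the midpoint of EK ⇒ S = (0, 1/2)
3. G lies on line UR with UG:GR = 3:(-2) ⇒ G = (7/3, -2/3)
4. A is the centroid of triangle KGU ⇒ A = (8/9, 2/9)
5. J lies on line GA with GJ:JA = 3:2 ⇒ J = (22/15, -2/15)
2·[KUA] = 1/3, 2·[RSJ] = -1/10
[KUA]:[RSJ] = 1/3:-1/10 = -10/3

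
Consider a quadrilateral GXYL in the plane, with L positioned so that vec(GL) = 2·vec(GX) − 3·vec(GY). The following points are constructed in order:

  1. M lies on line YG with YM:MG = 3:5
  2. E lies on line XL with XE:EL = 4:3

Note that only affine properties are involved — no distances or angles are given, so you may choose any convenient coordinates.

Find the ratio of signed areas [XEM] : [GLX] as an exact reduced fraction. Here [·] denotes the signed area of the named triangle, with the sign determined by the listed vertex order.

[XEM]:[GLX] = -19/42

Choose coordinates G = (0, 0), X = (1, 0), Y = (0, 1), L = (2, -3).
1. M lies on line YG with YM:MG = 3:5 ⇒ M = (0, 5/8)
2. E lies on line XL with XE:EL = 4:3 ⇒ E = (11/7, -12/7)
2·[XEM] = -19/14, 2·[GLX] = 3
[XEM]:[GLX] = -19/14:3 = -19/42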